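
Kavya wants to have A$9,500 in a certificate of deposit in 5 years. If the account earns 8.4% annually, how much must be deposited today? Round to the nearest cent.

PV = 9,500 / (1 + 0.084)^5 = 9,500 / 1.496740 = 6,347.1271

A$6,347.13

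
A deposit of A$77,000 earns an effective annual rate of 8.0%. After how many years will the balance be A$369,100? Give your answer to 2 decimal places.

20.36 years

(1+i)^n = 369100/77000 = 4.79351, so n = ln 4.79351 / ln 1.08 = 20.3644 years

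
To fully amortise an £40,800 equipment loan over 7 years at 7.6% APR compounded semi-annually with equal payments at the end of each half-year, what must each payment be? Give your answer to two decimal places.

With 2 periods per year: i = 0.038, n = 14.
Annuity-PV factor = 10.703972; PMT = 40800 / 10.703972 = 3,811.6690

£3,811.67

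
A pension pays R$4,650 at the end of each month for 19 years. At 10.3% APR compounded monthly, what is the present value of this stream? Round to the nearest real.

i = 0.103/12 = 0.00858333 per month; n = 19·12 = 228.
Annuity factor a(228|0.00858333) = 99.906825; PV = 4650 × 99.906825 = 464,566.7359

R$464,567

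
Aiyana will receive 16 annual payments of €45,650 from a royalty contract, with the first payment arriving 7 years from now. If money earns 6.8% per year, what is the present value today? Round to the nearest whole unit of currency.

€294,487

PV at t=6 (ordinary 16-year annuity): 45650 × a(16|0.068) = 45650 × 9.573121 = 437,012.9888
Discount back 6 years: 437,012.9888 × (1+0.068)^(−6) = 437,012.9888 × 0.673864 = 294,487.4755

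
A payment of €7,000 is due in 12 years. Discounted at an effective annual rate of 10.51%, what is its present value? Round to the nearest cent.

€2,109.98

PV = FV·(1+i)^(−n) = 7,000 × 0.301426 = 2,109.9837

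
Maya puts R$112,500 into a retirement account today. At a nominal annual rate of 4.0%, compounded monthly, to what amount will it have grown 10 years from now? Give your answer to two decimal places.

Periodic rate i = 0.04/12 = 0.00333333; n = 10 × 12 = 120 periods.
112,500 × (1+0.00333333)^120 = 112,500 × 1.490833 = 167,718.6768

R$167,718.68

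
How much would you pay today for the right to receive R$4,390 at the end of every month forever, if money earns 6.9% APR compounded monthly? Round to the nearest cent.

R$763,478.26

Periodic rate i = 0.069/12 = 0.00575.
PV = PMT / i = 4390 / 0.00575 = 763,478.2609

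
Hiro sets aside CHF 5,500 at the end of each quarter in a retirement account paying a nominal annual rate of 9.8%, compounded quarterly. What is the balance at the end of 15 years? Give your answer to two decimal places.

i = 0.098/4 = 0.0245 per quarter; n = 15·4 = 60.
FV = PMT · [(1+i)^n − 1] / i = 5500 · 133.585761 = 734,721.6875

CHF 734,721.69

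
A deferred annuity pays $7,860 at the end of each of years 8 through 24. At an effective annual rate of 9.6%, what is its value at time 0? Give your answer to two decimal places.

$34,028.12

PV at t=7 (ordinary 17-year annuity): 7860 × a(17|0.096) = 7860 × 8.224117 = 64,641.5633
PV₀ = 64,641.5633 / (1+0.096)^7 = 64,641.5633 / 1.899651 = 34,028.1213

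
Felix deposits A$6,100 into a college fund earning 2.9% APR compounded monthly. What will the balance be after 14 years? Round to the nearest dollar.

Periodic rate i = 0.029/12 = 0.00241667; n = 14 × 12 = 168 periods.
6,100 × (1+0.00241667)^168 = 6,100 × 1.500068 = 9,150.4127

A$9,150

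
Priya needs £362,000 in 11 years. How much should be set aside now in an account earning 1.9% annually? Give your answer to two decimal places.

Discount factor = (1+0.019)^(−11) = 0.812988; PV = 362,000 × 0.812988 = 294,301.5480

£294,301.55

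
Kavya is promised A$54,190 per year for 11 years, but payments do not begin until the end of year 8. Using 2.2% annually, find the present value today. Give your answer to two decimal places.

A$450,275.20

PV at t=7 (ordinary 11-year annuity): 54190 × a(11|0.022) = 54190 × 9.676430 = 524,365.7229
PV₀ = 524,365.7229 / (1+0.022)^7 = 524,365.7229 / 1.164545 = 450,275.1962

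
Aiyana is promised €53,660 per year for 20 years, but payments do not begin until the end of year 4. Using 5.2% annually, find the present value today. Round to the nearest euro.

Value one period before first payment (t=3): 53660 × [1 − (1+0.052)^(−20)] / 0.052 = 53660 × 12.253558 = 657,525.9319
Discount back 3 years: 657,525.9319 × (1+0.052)^(−3) = 657,525.9319 × 0.858920 = 564,762.2581

€564,762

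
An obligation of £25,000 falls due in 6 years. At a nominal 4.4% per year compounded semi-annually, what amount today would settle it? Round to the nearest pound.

Periodic rate i = 0.044/2 = 0.022; n = 6 × 2 = 12 periods.
PV = 25,000 / (1 + 0.022)^12 = 25,000 / 1.298407 = 19,254.3676

£19,254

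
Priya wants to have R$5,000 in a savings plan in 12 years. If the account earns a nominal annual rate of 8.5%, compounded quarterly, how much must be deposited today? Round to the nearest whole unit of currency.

R$1,822

i = 0.085/4 = 0.02125 per quarter; n = 12·4 = 48.
PV = 5,000 / (1 + 0.02125)^48 = 5,000 / 2.743717 = 1,822.3453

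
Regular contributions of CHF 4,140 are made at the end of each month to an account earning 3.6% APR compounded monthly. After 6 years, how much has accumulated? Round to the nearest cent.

CHF 332,167.56

Periodic rate i = 0.036/12 = 0.003; n = 6 × 12 = 72 periods.
Accumulation factor s(72|0.003) = 80.233710; FV = 4140 × 80.233710 = 332,167.5582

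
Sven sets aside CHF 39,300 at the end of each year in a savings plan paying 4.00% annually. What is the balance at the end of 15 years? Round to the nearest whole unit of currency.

CHF 786,927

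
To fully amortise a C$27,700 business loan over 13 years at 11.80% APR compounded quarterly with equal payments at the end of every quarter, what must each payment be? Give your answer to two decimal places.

Periodic rate i = 0.118/4 = 0.0295; n = 13 × 4 = 52 periods.
PMT = 27700 / ( [1 − (1+0.0295)^(−52)] / 0.0295 ) = 27700 / 26.423365 = 1,048.3146

C$1,048.31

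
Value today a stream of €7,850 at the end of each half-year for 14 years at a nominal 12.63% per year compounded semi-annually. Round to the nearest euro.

With 2 periods per year: i = 0.06315, n = 28.
PV = 7850 × [1 − (1+0.06315)^(−28)] / 0.06315 = 7850 × 12.984430 = 101,927.7719

€101,928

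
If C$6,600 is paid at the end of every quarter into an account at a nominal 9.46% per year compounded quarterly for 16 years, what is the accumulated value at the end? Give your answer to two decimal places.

C$966,615.13

With 4 periods per year: i = 0.02365, n = 64.
FV = PMT · [(1+i)^n − 1] / i = 6600 · 146.456838 = 966,615.1316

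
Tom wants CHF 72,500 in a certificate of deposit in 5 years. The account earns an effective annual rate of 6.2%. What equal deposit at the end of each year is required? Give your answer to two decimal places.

CHF 12,809.99

PMT = 72500 / ( [(1+0.062)^5 − 1] / 0.062 ) = 72500 / 5.659646 = 12,809.9875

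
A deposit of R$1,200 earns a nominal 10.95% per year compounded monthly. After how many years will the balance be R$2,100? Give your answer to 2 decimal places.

Periodic rate i = 0.1095/12 = 0.009125.
(1+i)^n = 2100/1200 = 1.75000, so n = ln 1.75000 / ln 1.00913 = 61.6071 months
= 61.6071/12 years

5.13 years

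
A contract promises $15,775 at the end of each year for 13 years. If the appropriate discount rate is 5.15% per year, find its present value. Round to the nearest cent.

$146,854.43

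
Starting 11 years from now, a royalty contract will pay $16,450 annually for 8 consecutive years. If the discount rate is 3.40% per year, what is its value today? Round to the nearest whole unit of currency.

$81,280

PV at t=10 (ordinary 8-year annuity): 16450 × a(8|0.034) = 16450 × 6.902735 = 113,549.9920
Discount back 10 years: 113,549.9920 × (1+0.034)^(−10) = 113,549.9920 × 0.715805 = 81,279.6304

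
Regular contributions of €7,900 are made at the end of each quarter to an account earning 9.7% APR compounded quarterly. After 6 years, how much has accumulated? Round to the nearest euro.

€253,200

Periodic rate i = 0.097/4 = 0.02425; n = 6 × 4 = 24 periods.
Accumulation factor s(24|0.02425) = 32.050672; FV = 7900 × 32.050672 = 253,200.3109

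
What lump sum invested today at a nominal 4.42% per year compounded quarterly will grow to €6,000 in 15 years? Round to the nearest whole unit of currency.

€3,103

Periodic rate i = 0.0442/4 = 0.01105; n = 15 × 4 = 60 periods.
Discount factor = (1+0.01105)^(−60) = 0.517180; PV = 6,000 × 0.517180 = 3,103.0819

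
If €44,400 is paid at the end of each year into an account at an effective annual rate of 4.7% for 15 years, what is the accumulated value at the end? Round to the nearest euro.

Accumulation factor s(15|0.047) = 21.097688; FV = 44400 × 21.097688 = 936,737.3337

€936,737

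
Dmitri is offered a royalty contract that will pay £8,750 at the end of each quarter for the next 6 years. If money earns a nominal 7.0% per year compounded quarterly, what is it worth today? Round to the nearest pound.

£170,281

i = 0.07/4 = 0.0175 per quarter; n = 6·4 = 24.
Annuity factor a(24|0.0175) = 19.460686; PV = 8750 × 19.460686 = 170,280.9994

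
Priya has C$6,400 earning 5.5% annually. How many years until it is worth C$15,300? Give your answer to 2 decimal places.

16.28 years

(1+i)^n = 15300/6400 = 2.39062, so n = ln 2.39062 / ln 1.055 = 16.2783 years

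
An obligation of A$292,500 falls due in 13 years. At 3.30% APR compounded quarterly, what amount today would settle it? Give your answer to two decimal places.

A$190,799.78

With 4 periods per year: i = 0.00825, n = 52.
Discount factor = (1+0.00825)^(−52) = 0.652307; PV = 292,500 × 0.652307 = 190,799.7824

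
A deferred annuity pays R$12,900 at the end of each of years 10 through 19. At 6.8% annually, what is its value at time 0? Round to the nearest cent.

R$50,586.19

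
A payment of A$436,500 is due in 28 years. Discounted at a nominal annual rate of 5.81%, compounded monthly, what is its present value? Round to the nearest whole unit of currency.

A$86,135

With 12 periods per year: i = 0.00484167, n = 336.
Discount factor = (1+0.00484167)^(−336) = 0.197331; PV = 436,500 × 0.197331 = 86,134.8353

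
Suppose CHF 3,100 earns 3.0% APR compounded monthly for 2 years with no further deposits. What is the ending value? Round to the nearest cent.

CHF 3,291.45

Periodic rate i = 0.03/12 = 0.0025; n = 2 × 12 = 24 periods.
FV = PV·(1+i)^n = 3,100 × 1.061757 = 3,291.4468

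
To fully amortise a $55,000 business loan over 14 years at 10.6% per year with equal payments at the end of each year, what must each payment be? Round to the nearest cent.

$7,711.86

PMT = 55000 / ( [1 − (1+0.106)^(−14)] / 0.106 ) = 55000 / 7.131872 = 7,711.8603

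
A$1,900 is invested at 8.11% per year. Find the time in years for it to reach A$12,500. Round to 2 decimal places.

(1+i)^n = 12500/1900 = 6.57895, so n = ln 6.57895 / ln 1.0811 = 24.1587 years

24.16 years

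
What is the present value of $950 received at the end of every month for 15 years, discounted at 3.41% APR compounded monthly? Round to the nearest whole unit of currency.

i = 0.0341/12 = 0.00284167 per month; n = 15·12 = 180.
PV = PMT · [1 − (1+i)^(−n)] / i = 950 · 140.751693 = 133,714.1088

$133,714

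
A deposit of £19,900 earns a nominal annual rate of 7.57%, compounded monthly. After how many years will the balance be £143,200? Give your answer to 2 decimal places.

Periodic rate i = 0.0757/12 = 0.00630833.
(1+i)^n = 143200/19900 = 7.19598, so n = ln 7.19598 / ln 1.00631 = 313.8295 months
= 313.8295/12 years

26.15 years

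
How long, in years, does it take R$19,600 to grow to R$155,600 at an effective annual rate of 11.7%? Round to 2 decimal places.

18.72 years

(1+i)^n = 155600/19600 = 7.93878, so n = ln 7.93878 / ln 1.117 = 18.7241 years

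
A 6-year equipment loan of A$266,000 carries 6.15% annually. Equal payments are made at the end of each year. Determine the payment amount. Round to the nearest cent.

A$54,349.66

PMT = 266000 / ( [1 − (1+0.0615)^(−6)] / 0.0615 ) = 266000 / 4.894235 = 54,349.6606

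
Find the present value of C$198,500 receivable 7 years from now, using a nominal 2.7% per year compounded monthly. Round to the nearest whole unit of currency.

With 12 periods per year: i = 0.00225, n = 84.
Discount factor = (1+0.00225)^(−84) = 0.827962; PV = 198,500 × 0.827962 = 164,350.5106

C$164,351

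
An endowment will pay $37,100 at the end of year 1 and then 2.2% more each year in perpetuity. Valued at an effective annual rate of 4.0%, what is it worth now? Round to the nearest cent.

$2,061,111.11

PV = PMT / (i − g) = 37100 / (0.04 − 0.022) = 37100 / 0.018000 = 2,061,111.1111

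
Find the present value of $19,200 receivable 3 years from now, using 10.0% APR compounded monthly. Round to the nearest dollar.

i = 0.1/12 = 0.00833333 per month; n = 3·12 = 36.
PV = FV·(1+i)^(−n) = 19,200 × 0.741740 = 14,241.4023

$14,241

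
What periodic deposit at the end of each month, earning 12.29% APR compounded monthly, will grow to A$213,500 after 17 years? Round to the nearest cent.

Periodic rate i = 0.1229/12 = 0.0102417; n = 17 × 12 = 204 periods.
FV-annuity factor = 682.882830; PMT = 213500 / 682.882830 = 312.6451

A$312.65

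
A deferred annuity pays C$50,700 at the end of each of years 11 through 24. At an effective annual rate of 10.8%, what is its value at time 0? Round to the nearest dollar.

C$128,287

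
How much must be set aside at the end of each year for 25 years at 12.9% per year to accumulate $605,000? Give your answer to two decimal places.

PMT = 605000 / ( [(1+0.129)^25 − 1] / 0.129 ) = 605000 / 153.223212 = 3,948.4879

$3,948.49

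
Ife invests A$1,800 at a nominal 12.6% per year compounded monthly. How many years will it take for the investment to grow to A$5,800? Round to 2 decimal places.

Periodic rate i = 0.126/12 = 0.0105.
(1+i)^n = 5800/1800 = 3.22222, so n = ln 3.22222 / ln 1.0105 = 112.0194 months
= 112.0194/12 years

9.33 years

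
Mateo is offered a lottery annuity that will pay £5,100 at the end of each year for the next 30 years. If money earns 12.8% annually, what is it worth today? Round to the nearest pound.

PV = 5100 × [1 − (1+0.128)^(−30)] / 0.128 = 5100 × 7.601872 = 38,769.5449

£38,770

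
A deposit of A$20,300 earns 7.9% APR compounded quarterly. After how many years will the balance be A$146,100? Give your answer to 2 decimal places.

25.23 years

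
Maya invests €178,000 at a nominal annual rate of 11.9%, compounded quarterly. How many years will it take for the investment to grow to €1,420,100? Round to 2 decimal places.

17.71 years

Periodic rate i = 0.119/4 = 0.02975.
n = ln(1.4201e+06/178000) / ln(1+0.02975) = ln(7.97809) / 0.029316 = 70.8383 quarters
= 70.8383/4 years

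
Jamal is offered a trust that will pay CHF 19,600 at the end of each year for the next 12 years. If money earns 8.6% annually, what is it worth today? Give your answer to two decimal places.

Annuity factor a(12|0.086) = 7.307311; PV = 19600 × 7.307311 = 143,223.2978

CHF 143,223.30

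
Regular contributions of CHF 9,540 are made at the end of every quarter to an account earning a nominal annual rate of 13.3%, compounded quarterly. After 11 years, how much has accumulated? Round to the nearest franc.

i = 0.133/4 = 0.03325 per quarter; n = 11·4 = 44.
Accumulation factor s(44|0.03325) = 96.761988; FV = 9540 × 96.761988 = 923,109.3667

CHF 923,109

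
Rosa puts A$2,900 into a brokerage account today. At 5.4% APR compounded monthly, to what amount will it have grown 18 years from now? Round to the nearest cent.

A$7,648.66

Periodic rate i = 0.054/12 = 0.0045; n = 18 × 12 = 216 periods.
FV = PV·(1+i)^n = 2,900 × 2.637468 = 7,648.6585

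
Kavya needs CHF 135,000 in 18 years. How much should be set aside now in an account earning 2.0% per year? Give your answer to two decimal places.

PV = FV·(1+i)^(−n) = 135,000 × 0.700159 = 94,521.5156

CHF 94,521.52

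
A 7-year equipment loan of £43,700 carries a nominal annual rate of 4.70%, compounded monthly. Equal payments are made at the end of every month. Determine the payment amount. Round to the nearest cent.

With 12 periods per year: i = 0.00391667, n = 84.
PMT = 43700 / ( [1 − (1+0.00391667)^(−84)] / 0.00391667 ) = 43700 / 71.462395 = 611.5104

£611.51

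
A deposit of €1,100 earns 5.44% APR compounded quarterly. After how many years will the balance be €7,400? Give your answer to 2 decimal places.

Periodic rate i = 0.0544/4 = 0.0136.
(1+i)^n = 7400/1100 = 6.72727, so n = ln 6.72727 / ln 1.0136 = 141.1105 quarters
= 141.1105/4 years

35.28 years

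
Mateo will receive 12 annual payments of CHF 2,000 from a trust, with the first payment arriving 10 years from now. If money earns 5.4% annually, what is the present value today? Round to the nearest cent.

PV at t=9 (ordinary 12-year annuity): 2000 × a(12|0.054) = 2000 × 8.666643 = 17,333.2863
PV₀ = 17,333.2863 / (1+0.054)^9 = 17,333.2863 / 1.605334 = 10,797.3061

CHF 10,797.31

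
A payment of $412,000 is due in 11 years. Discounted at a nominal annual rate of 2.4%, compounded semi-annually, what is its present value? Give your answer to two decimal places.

Periodic rate i = 0.024/2 = 0.012; n = 11 × 2 = 22 periods.
PV = 412,000 / (1 + 0.012)^22 = 412,000 / 1.300084 = 316,902.7011

$316,902.70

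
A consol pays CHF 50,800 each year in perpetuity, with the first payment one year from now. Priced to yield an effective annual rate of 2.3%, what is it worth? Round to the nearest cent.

PV = PMT / i = 50800 / 0.023 = 2,208,695.6522

CHF 2,208,695.65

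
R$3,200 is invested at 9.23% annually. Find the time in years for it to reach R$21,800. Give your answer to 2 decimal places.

21.73 years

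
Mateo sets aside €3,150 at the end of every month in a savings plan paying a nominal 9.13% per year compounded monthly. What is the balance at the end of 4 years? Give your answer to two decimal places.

€181,676.79

Periodic rate i = 0.0913/12 = 0.00760833; n = 4 × 12 = 48 periods.
FV = 3150 × [(1+0.00760833)^48 − 1] / 0.00760833 = 3150 × 57.675172 = 181,676.7907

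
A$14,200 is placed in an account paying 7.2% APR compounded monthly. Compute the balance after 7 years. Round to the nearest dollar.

Periodic rate i = 0.072/12 = 0.006; n = 7 × 12 = 84 periods.
FV = 14,200 × (1 + 0.006)^84 = 23,470.3045

A$23,470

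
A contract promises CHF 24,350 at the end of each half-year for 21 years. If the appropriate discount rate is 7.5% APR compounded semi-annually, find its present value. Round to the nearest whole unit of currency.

CHF 510,987

Periodic rate i = 0.075/2 = 0.0375; n = 21 × 2 = 42 periods.
PV = PMT · [1 − (1+i)^(−n)] / i = 24350 · 20.985097 = 510,987.1216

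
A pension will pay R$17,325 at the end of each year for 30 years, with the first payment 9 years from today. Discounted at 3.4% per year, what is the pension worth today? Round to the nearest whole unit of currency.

R$246,943

PV at t=8 (ordinary 30-year annuity): 17325 × a(30|0.034) = 17325 × 18.624659 = 322,672.2233
PV₀ = 322,672.2233 / (1+0.034)^8 = 322,672.2233 / 1.306665 = 246,943.3136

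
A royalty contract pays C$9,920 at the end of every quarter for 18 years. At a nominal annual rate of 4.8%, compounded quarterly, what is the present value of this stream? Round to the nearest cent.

C$476,452.65

Periodic rate i = 0.048/4 = 0.012; n = 18 × 4 = 72 periods.
Annuity factor a(72|0.012) = 48.029501; PV = 9920 × 48.029501 = 476,452.6485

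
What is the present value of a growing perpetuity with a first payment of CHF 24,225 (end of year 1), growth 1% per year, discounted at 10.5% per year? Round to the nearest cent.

CHF 255,000.00

PV = PMT / (i − g) = 24225 / (0.105 − 0.01) = 24225 / 0.095000 = 255,000.0000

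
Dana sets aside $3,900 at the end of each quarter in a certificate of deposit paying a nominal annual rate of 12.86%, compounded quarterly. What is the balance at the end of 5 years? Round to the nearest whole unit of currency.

With 4 periods per year: i = 0.03215, n = 20.
Accumulation factor s(20|0.03215) = 27.465819; FV = 3900 × 27.465819 = 107,116.6956

$107,117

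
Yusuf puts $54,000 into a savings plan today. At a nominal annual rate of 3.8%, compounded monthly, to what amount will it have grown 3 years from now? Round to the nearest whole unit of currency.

$60,510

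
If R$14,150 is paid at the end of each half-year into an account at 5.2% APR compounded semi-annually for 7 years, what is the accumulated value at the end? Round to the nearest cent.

With 2 periods per year: i = 0.026, n = 14.
Accumulation factor s(14|0.026) = 16.630609; FV = 14150 × 16.630609 = 235,323.1203

R$235,323.12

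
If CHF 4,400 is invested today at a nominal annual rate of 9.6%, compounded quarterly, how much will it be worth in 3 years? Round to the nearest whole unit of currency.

i = 0.096/4 = 0.024 per quarter; n = 3·4 = 12.
4,400 × (1+0.024)^12 = 4,400 × 1.329228 = 5,848.6032

CHF 5,849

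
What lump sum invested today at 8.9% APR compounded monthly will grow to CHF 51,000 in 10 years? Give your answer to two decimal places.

i = 0.089/12 = 0.00741667 per month; n = 10·12 = 120.
Discount factor = (1+0.00741667)^(−120) = 0.412007; PV = 51,000 × 0.412007 = 21,012.3387

CHF 21,012.34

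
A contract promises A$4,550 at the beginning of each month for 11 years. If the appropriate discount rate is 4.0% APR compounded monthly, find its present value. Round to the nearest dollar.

A$486,864

Periodic rate i = 0.04/12 = 0.00333333; n = 11 × 12 = 132 periods.
PV = 4550 × [1 − (1+0.00333333)^(−132)] / 0.00333333 × (1+i) = 4550 × 107.003140 = 486,864.2877
(Beginning-of-period payments → annuity-due factor ×(1+i).)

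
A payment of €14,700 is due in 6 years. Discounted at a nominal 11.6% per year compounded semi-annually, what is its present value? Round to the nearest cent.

With 2 periods per year: i = 0.058, n = 12.
PV = FV·(1+i)^(−n) = 14,700 × 0.508361 = 7,472.9026

€7,472.90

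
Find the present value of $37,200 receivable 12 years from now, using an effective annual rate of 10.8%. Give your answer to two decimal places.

$10,865.90

Discount factor = (1+0.108)^(−12) = 0.292094; PV = 37,200 × 0.292094 = 10,865.9028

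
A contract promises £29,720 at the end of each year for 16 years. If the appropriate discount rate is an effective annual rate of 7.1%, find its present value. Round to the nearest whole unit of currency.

£278,904

PV = 29720 × [1 − (1+0.071)^(−16)] / 0.071 = 29720 × 9.384374 = 278,903.6060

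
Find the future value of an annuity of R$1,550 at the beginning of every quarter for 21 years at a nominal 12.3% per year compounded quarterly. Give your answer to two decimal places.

R$609,529.67

With 4 periods per year: i = 0.03075, n = 84.
FV = 1550 × [(1+0.03075)^84 − 1] / 0.03075 × (1+i) = 1550 × 393.244950 = 609,529.6731
(annuity-due: payments at period start, so ×(1+i).)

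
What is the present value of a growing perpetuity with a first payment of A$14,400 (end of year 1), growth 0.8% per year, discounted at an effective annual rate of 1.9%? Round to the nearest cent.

PV = D₁/(r − g) = 14400/(0.019 − 0.008) = 1,309,090.9091

A$1,309,090.91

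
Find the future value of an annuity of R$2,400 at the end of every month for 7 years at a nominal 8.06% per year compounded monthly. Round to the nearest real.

With 12 periods per year: i = 0.00671667, n = 84.
FV = 2400 × [(1+0.00671667)^84 − 1] / 0.00671667 = 2400 × 112.366402 = 269,679.3654

R$269,679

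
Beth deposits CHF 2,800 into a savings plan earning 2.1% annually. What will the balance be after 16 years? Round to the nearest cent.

CHF 3,904.54

FV = 2,800 × (1 + 0.021)^16 = 3,904.5403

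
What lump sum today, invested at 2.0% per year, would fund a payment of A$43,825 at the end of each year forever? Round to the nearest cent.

PV = C/r = 43825/0.02 = 2,191,250.0000

A$2,191,250.00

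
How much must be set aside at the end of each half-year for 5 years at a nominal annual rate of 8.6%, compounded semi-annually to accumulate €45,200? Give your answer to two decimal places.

i = 0.086/2 = 0.043 per half-year; n = 5·2 = 10.
FV-annuity factor = 12.174470; PMT = 45200 / 12.174470 = 3,712.6874

€3,712.69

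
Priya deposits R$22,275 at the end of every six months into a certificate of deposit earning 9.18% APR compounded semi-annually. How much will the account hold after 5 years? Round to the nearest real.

With 2 periods per year: i = 0.0459, n = 10.
FV = PMT · [(1+i)^n − 1] / i = 22275 · 12.339787 = 274,868.7600

R$274,869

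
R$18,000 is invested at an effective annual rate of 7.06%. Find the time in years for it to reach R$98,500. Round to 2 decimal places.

24.92 years

(1+i)^n = 98500/18000 = 5.47222, so n = ln 5.47222 / ln 1.0706 = 24.9150 years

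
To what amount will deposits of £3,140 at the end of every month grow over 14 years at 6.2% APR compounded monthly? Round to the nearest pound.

£836,754

Periodic rate i = 0.062/12 = 0.00516667; n = 14 × 12 = 168 periods.
FV = PMT · [(1+i)^n − 1] / i = 3140 · 266.482165 = 836,753.9971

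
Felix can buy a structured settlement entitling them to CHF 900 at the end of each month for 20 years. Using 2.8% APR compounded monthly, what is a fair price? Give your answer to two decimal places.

With 12 periods per year: i = 0.00233333, n = 240.
Annuity factor a(240|0.00233333) = 183.607802; PV = 900 × 183.607802 = 165,247.0216

CHF 165,247.02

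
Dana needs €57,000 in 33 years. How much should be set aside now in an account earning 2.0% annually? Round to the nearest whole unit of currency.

€29,653

PV = 57,000 / (1 + 0.02)^33 = 57,000 / 1.922231 = 29,653.0375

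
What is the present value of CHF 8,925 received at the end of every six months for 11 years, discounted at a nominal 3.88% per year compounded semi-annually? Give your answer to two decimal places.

With 2 periods per year: i = 0.0194, n = 22.
Annuity factor a(22|0.0194) = 17.769753; PV = 8925 × 17.769753 = 158,595.0473

CHF 158,595.05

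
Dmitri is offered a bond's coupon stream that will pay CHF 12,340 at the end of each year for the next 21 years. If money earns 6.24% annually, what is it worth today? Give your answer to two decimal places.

CHF 142,283.46

PV = PMT · [1 − (1+i)^(−n)] / i = 12340 · 11.530264 = 142,283.4595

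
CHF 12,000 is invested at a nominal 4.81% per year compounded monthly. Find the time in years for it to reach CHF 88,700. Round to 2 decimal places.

Periodic rate i = 0.0481/12 = 0.00400833.
(1+i)^n = 88700/12000 = 7.39167, so n = ln 7.39167 / ln 1.00401 = 500.0481 months
= 500.0481/12 years

41.67 years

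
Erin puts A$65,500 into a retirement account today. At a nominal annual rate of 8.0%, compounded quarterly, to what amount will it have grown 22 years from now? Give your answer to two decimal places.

A$374,159.19

With 4 periods per year: i = 0.02, n = 88.
FV = 65,500 × (1 + 0.02)^88 = 374,159.1886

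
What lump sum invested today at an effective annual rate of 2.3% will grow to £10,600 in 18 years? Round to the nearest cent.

PV = FV·(1+i)^(−n) = 10,600 × 0.664108 = 7,039.5429

£7,039.54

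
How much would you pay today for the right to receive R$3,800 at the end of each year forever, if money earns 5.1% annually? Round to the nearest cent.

R$74,509.80

PV = C/r = 3800/0.051 = 74,509.8039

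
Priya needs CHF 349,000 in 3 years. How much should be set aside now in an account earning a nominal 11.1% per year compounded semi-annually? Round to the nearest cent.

With 2 periods per year: i = 0.0555, n = 6.
Discount factor = (1+0.0555)^(−6) = 0.723187; PV = 349,000 × 0.723187 = 252,392.2418

CHF 252,392.24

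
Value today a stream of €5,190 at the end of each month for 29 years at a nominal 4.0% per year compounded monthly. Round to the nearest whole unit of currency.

With 12 periods per year: i = 0.00333333, n = 348.
PV = 5190 × [1 − (1+0.00333333)^(−348)] / 0.00333333 = 5190 × 205.772552 = 1,067,959.5433

€1,067,960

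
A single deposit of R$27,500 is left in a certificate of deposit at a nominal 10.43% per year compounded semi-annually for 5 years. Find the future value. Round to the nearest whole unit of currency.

R$45,720

Periodic rate i = 0.1043/2 = 0.05215; n = 5 × 2 = 10 periods.
FV = 27,500 × (1 + 0.05215)^10 = 45,720.3229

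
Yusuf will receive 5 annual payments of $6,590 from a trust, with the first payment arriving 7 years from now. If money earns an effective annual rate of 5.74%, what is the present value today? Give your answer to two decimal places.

$20,001.09

PV at t=6 (ordinary 5-year annuity): 6590 × a(5|0.0574) = 6590 × 4.242326 = 27,956.9287
PV₀ = 27,956.9287 / (1+0.0574)^6 = 27,956.9287 / 1.397770 = 20,001.0881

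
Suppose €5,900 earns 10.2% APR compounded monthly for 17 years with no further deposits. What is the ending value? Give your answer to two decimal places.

i = 0.102/12 = 0.0085 per month; n = 17·12 = 204.
FV = 5,900 × (1 + 0.0085)^204 = 33,169.2867

€33,169.29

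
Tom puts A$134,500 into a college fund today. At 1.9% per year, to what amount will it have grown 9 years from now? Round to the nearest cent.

FV = 134,500 × (1 + 0.019)^9 = 159,327.2060

A$159,327.21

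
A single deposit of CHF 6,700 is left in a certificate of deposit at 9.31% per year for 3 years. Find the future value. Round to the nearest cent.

6,700 × (1+0.0931)^3 = 6,700 × 1.306110 = 8,750.9356

CHF 8,750.94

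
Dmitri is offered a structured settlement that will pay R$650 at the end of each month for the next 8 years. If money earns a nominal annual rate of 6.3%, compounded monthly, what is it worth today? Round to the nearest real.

R$48,916

With 12 periods per year: i = 0.00525, n = 96.
PV = PMT · [1 − (1+i)^(−n)] / i = 650 · 75.255932 = 48,916.3556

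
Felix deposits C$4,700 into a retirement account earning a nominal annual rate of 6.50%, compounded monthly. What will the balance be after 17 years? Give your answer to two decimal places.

With 12 periods per year: i = 0.00541667, n = 204.
4,700 × (1+0.00541667)^204 = 4,700 × 3.010235 = 14,148.1032

C$14,148.10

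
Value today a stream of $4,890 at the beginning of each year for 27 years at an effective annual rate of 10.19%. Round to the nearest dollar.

$49,028

PV = 4890 × [1 − (1+0.1019)^(−27)] / 0.1019 × (1+i) = 4890 × 10.026263 = 49,028.4260
Payments are at the start of each period, so multiply by (1+i).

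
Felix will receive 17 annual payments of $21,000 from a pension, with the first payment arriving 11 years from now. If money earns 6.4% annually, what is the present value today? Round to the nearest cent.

Value one period before first payment (t=10): 21000 × [1 − (1+0.064)^(−17)] / 0.064 = 21000 × 10.182326 = 213,828.8385
Discount back 10 years: 213,828.8385 × (1+0.064)^(−10) = 213,828.8385 × 0.537754 = 114,987.3320

$114,987.33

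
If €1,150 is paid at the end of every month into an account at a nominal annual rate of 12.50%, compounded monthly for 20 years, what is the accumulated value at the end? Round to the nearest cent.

€1,217,267.63

Periodic rate i = 0.125/12 = 0.0104167; n = 20 × 12 = 240 periods.
FV = PMT · [(1+i)^n − 1] / i = 1150 · 1058.493594 = 1,217,267.6330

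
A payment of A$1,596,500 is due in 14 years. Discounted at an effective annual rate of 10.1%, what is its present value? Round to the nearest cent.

PV = 1,596,500 / (1 + 0.101)^14 = 1,596,500 / 3.846117 = 415,094.0013

A$415,094.00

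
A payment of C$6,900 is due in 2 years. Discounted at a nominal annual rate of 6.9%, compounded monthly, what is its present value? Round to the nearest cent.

With 12 periods per year: i = 0.00575, n = 24.
PV = 6,900 / (1 + 0.00575)^24 = 6,900 / 1.147522 = 6,012.9570

C$6,012.96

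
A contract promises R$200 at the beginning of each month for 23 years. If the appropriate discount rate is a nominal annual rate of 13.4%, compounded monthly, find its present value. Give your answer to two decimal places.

R$17,265.46

Periodic rate i = 0.134/12 = 0.0111667; n = 23 × 12 = 276 periods.
Annuity factor a(276|0.0111667) × (1+i) = 86.327288; PV = 200 × 86.327288 = 17,265.4575
Payments are at the start of each period, so multiply by (1+i).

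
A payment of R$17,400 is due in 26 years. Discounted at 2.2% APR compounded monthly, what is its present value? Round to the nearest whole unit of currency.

Periodic rate i = 0.022/12 = 0.00183333; n = 26 × 12 = 312 periods.
Discount factor = (1+0.00183333)^(−312) = 0.564691; PV = 17,400 × 0.564691 = 9,825.6263

R$9,826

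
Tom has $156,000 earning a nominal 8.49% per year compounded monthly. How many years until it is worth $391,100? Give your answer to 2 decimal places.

10.86 years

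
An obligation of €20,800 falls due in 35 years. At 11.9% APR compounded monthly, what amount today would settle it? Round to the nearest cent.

i = 0.119/12 = 0.00991667 per month; n = 35·12 = 420.
Discount factor = (1+0.00991667)^(−420) = 0.015852; PV = 20,800 × 0.015852 = 329.7135

€329.71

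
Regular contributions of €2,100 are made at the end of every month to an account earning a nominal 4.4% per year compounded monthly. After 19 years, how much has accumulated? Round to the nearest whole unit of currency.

Periodic rate i = 0.044/12 = 0.00366667; n = 19 × 12 = 228 periods.
Accumulation factor s(228|0.00366667) = 355.525987; FV = 2100 × 355.525987 = 746,604.5720

€746,605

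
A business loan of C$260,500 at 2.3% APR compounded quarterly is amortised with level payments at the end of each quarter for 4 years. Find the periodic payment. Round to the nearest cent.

Periodic rate i = 0.023/4 = 0.00575; n = 4 × 4 = 16 periods.
Annuity-PV factor = 15.244259; PMT = 260500 / 15.244259 = 17,088.4006

C$17,088.40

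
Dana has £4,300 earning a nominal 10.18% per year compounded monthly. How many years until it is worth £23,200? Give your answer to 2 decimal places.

Periodic rate i = 0.1018/12 = 0.00848333.
(1+i)^n = 23200/4300 = 5.39535, so n = ln 5.39535 / ln 1.00848 = 199.5297 months
= 199.5297/12 years

16.63 years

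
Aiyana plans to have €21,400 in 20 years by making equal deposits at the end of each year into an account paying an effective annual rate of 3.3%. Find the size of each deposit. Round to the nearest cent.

€772.41

FV-annuity factor = 27.705584; PMT = 21400 / 27.705584 = 772.4075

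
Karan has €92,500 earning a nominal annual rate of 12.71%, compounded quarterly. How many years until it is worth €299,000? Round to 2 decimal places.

9.38 years

Periodic rate i = 0.1271/4 = 0.031775.
n = ln(299000/92500) / ln(1+0.031775) = ln(3.23243) / 0.031281 = 37.5068 quarters
= 37.5068/4 years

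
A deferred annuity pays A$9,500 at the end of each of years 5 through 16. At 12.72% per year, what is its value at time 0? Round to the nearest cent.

Value one period before first payment (t=4): 9500 × [1 − (1+0.1272)^(−12)] / 0.1272 = 9500 × 5.993101 = 56,934.4566
PV₀ = 56,934.4566 / (1+0.1272)^4 = 56,934.4566 / 1.614373 = 35,267.2226

A$35,267.22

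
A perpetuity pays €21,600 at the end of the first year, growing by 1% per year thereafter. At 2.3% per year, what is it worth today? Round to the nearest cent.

PV = D₁/(r − g) = 21600/(0.023 − 0.01) = 1,661,538.4615

€1,661,538.46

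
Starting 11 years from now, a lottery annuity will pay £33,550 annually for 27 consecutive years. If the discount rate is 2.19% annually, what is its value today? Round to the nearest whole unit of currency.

£546,286

Value one period before first payment (t=10): 33550 × [1 − (1+0.0219)^(−27)] / 0.0219 = 33550 × 20.221397 = 678,427.8845
PV₀ = 678,427.8845 / (1+0.0219)^10 = 678,427.8845 / 1.241892 = 546,285.5315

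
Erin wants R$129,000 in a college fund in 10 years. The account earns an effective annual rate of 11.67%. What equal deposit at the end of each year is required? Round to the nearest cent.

PMT = 129000 / ( [(1+0.1167)^10 − 1] / 0.1167 ) = 129000 / 17.271127 = 7,469.1132

R$7,469.11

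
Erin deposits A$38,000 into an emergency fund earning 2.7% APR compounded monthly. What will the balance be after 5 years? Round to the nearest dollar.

A$43,486

Periodic rate i = 0.027/12 = 0.00225; n = 5 × 12 = 60 periods.
FV = PV·(1+i)^n = 38,000 × 1.144363 = 43,485.8028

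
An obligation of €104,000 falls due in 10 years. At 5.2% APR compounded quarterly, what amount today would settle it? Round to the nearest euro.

i = 0.052/4 = 0.013 per quarter; n = 10·4 = 40.
PV = 104,000 / (1 + 0.013)^40 = 104,000 / 1.676401 = 62,037.6767

€62,038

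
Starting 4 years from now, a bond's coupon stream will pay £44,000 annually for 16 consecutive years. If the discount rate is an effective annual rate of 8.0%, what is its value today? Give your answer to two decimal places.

PV at t=3 (ordinary 16-year annuity): 44000 × a(16|0.08) = 44000 × 8.851369 = 389,460.2428
Discount back 3 years: 389,460.2428 × (1+0.08)^(−3) = 389,460.2428 × 0.793832 = 309,166.0974

£309,166.10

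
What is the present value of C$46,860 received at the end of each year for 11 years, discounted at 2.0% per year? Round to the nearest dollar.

C$458,612

Annuity factor a(11|0.02) = 9.786848; PV = 46860 × 9.786848 = 458,611.6994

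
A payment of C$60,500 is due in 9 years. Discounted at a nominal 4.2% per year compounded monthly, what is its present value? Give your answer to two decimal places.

i = 0.042/12 = 0.0035 per month; n = 9·12 = 108.
PV = FV·(1+i)^(−n) = 60,500 × 0.685683 = 41,483.8139

C$41,483.81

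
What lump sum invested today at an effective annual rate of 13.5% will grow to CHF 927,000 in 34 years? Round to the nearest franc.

CHF 12,509

PV = 927,000 / (1 + 0.135)^34 = 927,000 / 74.107010 = 12,508.9381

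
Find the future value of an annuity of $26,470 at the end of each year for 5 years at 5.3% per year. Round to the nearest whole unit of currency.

$147,143

Accumulation factor s(5|0.053) = 5.558842; FV = 26470 × 5.558842 = 147,142.5550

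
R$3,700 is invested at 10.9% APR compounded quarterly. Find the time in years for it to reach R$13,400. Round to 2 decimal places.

Periodic rate i = 0.109/4 = 0.02725.
(1+i)^n = 13400/3700 = 3.62162, so n = ln 3.62162 / ln 1.02725 = 47.8671 quarters
= 47.8671/4 years

11.97 years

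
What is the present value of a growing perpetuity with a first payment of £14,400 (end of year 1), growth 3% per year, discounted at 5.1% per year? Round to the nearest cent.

£685,714.29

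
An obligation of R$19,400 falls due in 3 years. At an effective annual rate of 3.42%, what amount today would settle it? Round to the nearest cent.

R$17,538.33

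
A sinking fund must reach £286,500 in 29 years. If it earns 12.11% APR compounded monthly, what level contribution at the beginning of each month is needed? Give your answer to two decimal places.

Periodic rate i = 0.1211/12 = 0.0100917; n = 29 × 12 = 348 periods.
PMT = 286500 / ( [(1+0.0100917)^348 − 1] / 0.0100917 × (1+i) ) = 286500 / 3195.642480 = 89.6533

£89.65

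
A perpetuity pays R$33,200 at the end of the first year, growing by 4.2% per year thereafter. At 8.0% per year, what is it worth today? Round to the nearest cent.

R$873,684.21

PV = PMT / (i − g) = 33200 / (0.08 − 0.042) = 33200 / 0.038000 = 873,684.2105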